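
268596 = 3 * 89532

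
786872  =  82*9596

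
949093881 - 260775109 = 688318772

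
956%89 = 66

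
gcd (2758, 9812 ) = 2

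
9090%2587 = 1329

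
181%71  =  39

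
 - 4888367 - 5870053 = - 10758420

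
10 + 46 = 56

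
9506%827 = 409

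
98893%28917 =12142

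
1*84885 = 84885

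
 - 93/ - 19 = 4 + 17/19 = 4.89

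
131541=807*163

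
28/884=7/221=0.03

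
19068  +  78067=97135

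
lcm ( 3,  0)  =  0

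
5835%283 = 175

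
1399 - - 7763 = 9162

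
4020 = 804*5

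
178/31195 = 178/31195=0.01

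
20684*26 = 537784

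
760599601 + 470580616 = 1231180217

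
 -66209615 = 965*( - 68611)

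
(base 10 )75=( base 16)4b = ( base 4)1023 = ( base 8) 113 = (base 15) 50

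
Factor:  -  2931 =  - 3^1*977^1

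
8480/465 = 18 + 22/93 = 18.24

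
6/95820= 1/15970= 0.00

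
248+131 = 379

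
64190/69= 64190/69 = 930.29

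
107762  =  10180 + 97582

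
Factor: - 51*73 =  - 3723 = - 3^1*17^1*73^1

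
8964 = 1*8964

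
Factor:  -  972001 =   -  972001^1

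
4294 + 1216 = 5510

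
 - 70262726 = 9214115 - 79476841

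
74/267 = 74/267 = 0.28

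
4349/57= 76 + 17/57 = 76.30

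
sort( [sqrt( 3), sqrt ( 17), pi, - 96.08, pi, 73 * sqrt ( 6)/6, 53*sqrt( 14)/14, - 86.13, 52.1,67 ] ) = [  -  96.08,  -  86.13,sqrt( 3 ), pi, pi, sqrt( 17), 53*sqrt( 14 ) /14, 73*sqrt ( 6 )/6, 52.1, 67 ] 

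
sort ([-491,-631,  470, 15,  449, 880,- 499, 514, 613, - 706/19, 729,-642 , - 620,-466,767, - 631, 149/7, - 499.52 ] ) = [ - 642, -631, - 631, -620,-499.52,  -  499, - 491, -466,-706/19, 15, 149/7, 449, 470, 514,  613, 729, 767, 880]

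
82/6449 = 82/6449 = 0.01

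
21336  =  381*56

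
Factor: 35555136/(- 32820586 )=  -2^5*3^1*23^( - 1) * 185183^1 * 713491^( - 1 ) = - 17777568/16410293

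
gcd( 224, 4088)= 56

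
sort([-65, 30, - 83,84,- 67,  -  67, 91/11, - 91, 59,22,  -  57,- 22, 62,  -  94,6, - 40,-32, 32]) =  [- 94, - 91, - 83, - 67, - 67, - 65,-57, - 40 , - 32, - 22, 6, 91/11, 22, 30, 32, 59, 62, 84]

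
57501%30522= 26979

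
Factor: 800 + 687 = 1487 = 1487^1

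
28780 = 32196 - 3416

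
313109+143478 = 456587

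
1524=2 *762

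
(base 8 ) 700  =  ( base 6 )2024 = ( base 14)240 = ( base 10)448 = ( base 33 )dj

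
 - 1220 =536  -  1756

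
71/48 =1 + 23/48 = 1.48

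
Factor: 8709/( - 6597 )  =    -  2903/2199 = - 3^( - 1)*733^(- 1 )*2903^1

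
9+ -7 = 2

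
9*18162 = 163458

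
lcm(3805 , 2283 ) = 11415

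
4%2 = 0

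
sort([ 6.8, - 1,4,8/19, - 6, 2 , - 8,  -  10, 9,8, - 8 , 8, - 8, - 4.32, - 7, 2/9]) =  [-10, - 8, - 8 , - 8,-7, - 6 ,  -  4.32,  -  1,2/9, 8/19,2 , 4 , 6.8,8, 8,9 ] 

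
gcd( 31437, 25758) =9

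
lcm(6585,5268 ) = 26340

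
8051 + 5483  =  13534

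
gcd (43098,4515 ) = 3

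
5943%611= 444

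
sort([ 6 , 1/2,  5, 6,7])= [ 1/2, 5,6, 6,  7 ]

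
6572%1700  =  1472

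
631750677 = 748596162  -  116845485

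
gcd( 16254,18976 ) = 2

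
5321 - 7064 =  - 1743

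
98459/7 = 98459/7 = 14065.57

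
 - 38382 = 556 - 38938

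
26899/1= 26899= 26899.00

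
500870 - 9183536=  - 8682666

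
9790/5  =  1958  =  1958.00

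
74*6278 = 464572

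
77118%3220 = 3058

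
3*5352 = 16056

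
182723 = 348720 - 165997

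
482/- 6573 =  - 1+6091/6573 = - 0.07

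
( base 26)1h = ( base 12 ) 37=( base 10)43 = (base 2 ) 101011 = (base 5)133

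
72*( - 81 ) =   -  5832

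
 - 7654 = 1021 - 8675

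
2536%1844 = 692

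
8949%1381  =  663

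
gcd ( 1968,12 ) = 12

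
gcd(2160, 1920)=240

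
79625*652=51915500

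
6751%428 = 331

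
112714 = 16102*7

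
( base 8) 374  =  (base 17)ee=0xfc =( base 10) 252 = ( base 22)BA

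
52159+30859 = 83018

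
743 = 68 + 675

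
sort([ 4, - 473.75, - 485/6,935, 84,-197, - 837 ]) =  [ - 837 , - 473.75, -197, - 485/6,4 , 84,935 ]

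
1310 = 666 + 644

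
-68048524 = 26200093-94248617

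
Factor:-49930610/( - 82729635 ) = 2^1 * 3^ ( - 1 ) * 43^( - 1)*47^( - 1 )*2729^( - 1 )*4993061^1=9986122/16545927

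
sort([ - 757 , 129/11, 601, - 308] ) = [ - 757, - 308,129/11, 601] 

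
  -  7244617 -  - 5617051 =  - 1627566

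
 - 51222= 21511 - 72733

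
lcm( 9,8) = 72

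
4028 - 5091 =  - 1063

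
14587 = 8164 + 6423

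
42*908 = 38136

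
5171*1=5171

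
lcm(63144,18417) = 442008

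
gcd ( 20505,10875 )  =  15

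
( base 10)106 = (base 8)152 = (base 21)51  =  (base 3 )10221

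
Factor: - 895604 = - 2^2*41^1 * 43^1*127^1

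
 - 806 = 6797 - 7603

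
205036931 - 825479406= - 620442475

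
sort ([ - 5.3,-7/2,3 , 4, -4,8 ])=[ - 5.3, - 4, - 7/2, 3 , 4, 8] 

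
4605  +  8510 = 13115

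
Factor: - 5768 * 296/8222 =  - 2^5*7^1 * 37^1*103^1*4111^( - 1) = - 853664/4111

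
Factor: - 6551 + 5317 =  - 1234  =  - 2^1 * 617^1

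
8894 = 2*4447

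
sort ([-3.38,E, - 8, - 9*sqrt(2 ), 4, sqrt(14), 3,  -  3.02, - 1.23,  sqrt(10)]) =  [- 9*sqrt(2), - 8,  -  3.38, - 3.02, - 1.23, E, 3  ,  sqrt ( 10),sqrt( 14),  4]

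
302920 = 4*75730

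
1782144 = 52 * 34272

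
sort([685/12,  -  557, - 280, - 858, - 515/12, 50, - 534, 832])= [ - 858, - 557, - 534, - 280, - 515/12 , 50, 685/12, 832 ]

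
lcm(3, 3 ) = 3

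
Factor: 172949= 7^1 * 31^1*797^1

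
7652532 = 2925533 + 4726999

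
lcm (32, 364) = 2912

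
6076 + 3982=10058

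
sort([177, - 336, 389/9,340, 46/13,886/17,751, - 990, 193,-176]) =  [ - 990, - 336,  -  176, 46/13,389/9,886/17,177,193,  340, 751]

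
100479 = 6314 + 94165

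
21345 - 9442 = 11903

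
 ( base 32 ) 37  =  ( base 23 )4b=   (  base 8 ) 147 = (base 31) 3A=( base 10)103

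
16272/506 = 32 + 40/253 = 32.16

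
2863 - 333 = 2530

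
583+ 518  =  1101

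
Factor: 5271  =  3^1* 7^1*251^1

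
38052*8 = 304416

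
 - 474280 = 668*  ( -710 )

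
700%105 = 70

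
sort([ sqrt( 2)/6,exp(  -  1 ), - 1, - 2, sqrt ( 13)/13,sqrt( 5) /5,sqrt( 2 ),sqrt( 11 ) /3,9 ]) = [-2 ,  -  1, sqrt( 2)/6, sqrt( 13)/13,exp(-1), sqrt( 5)/5,  sqrt(11)/3,sqrt ( 2 ),9 ]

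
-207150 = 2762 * ( - 75)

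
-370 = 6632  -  7002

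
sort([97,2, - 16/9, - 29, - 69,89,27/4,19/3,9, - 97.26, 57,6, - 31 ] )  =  [ - 97.26, - 69 , - 31, - 29, - 16/9,2,6,19/3,27/4,9,57 , 89,97 ] 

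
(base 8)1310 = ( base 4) 23020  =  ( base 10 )712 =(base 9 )871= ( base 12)4B4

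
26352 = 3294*8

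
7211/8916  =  7211/8916= 0.81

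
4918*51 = 250818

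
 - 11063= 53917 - 64980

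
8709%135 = 69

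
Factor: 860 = 2^2 * 5^1*43^1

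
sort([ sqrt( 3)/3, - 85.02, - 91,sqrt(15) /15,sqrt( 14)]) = [ - 91, - 85.02,sqrt( 15)/15, sqrt( 3)/3,sqrt( 14 ) ]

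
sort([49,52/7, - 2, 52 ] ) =[ - 2,52/7,49,52 ] 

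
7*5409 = 37863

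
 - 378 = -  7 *54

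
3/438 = 1/146 = 0.01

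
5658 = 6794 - 1136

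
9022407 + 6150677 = 15173084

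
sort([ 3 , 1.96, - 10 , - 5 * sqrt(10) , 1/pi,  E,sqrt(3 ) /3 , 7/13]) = [ - 5 * sqrt(10 ), - 10 , 1/pi, 7/13 , sqrt(3)/3,1.96, E, 3]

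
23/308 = 23/308 = 0.07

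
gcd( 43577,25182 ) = 1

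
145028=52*2789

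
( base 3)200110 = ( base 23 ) lf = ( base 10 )498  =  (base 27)IC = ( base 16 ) 1f2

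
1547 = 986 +561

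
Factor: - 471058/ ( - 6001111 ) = 2^1 * 7^1 * 73^ (  -  1) * 33647^1  *  82207^( - 1 ) 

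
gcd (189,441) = 63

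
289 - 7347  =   - 7058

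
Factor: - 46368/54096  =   - 2^1* 3^1*7^ ( - 1) =- 6/7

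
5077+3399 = 8476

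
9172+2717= 11889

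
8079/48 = 2693/16 =168.31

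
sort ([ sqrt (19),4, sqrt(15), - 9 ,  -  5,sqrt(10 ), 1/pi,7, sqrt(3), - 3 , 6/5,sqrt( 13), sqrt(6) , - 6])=[ - 9, - 6, - 5, - 3 , 1/pi, 6/5,sqrt (3),sqrt(6), sqrt( 10), sqrt(13) , sqrt(15), 4,  sqrt ( 19 ), 7 ]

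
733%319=95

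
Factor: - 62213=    - 62213^1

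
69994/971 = 69994/971 = 72.08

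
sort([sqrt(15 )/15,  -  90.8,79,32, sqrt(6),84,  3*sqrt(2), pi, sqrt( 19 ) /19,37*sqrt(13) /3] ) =[ - 90.8,sqrt(19)/19,sqrt( 15)/15,sqrt( 6), pi,  3 *sqrt( 2),32,37 * sqrt( 13 ) /3, 79,84]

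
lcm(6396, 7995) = 31980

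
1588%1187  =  401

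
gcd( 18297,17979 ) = 3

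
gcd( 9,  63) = 9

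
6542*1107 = 7241994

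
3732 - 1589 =2143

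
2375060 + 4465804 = 6840864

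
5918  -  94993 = -89075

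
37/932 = 37/932 = 0.04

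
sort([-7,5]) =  [ - 7,5]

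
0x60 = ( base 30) 36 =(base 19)51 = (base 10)96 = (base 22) 48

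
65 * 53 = 3445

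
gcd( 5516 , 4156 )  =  4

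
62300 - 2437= 59863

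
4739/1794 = 2+1151/1794 = 2.64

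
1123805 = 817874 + 305931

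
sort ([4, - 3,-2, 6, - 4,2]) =[ - 4, - 3, - 2,2,4,6]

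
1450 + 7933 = 9383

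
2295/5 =459=459.00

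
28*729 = 20412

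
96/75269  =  96/75269 = 0.00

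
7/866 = 7/866=0.01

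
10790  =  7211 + 3579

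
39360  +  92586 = 131946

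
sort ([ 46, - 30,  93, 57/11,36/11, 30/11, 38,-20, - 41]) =[-41, - 30,  -  20, 30/11, 36/11,57/11,38, 46, 93]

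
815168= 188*4336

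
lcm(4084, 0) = 0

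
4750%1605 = 1540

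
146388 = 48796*3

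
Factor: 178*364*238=15420496  =  2^4*7^2*13^1*17^1*89^1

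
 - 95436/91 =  - 95436/91 = - 1048.75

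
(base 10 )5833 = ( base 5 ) 141313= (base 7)23002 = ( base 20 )ebd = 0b1011011001001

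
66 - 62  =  4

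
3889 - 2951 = 938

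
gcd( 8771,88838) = 1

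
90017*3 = 270051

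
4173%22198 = 4173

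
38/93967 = 38/93967 = 0.00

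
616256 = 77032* 8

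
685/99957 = 685/99957 = 0.01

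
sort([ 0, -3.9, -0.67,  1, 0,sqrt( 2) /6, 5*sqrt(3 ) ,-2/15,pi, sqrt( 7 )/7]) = [ - 3.9, - 0.67, - 2/15, 0, 0,sqrt(2)/6, sqrt( 7 ) /7,1, pi, 5*sqrt( 3 ) ]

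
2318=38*61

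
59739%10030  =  9589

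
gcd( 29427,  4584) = 3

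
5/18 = 5/18 = 0.28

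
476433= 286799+189634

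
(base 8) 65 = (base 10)53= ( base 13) 41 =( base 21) 2b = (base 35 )1i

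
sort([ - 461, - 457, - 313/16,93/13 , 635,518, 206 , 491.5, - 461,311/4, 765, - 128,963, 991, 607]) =[ - 461, - 461,  -  457 , - 128, - 313/16, 93/13,311/4,206,  491.5 , 518 , 607,  635,765 , 963,991]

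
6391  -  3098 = 3293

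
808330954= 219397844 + 588933110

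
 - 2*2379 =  - 4758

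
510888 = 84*6082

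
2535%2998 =2535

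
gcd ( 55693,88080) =1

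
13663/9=1518 + 1/9 = 1518.11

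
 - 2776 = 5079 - 7855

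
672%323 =26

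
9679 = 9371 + 308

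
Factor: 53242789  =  53242789^1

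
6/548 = 3/274 = 0.01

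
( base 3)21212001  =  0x165D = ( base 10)5725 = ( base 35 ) 4nk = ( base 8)13135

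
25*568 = 14200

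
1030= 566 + 464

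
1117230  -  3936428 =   -  2819198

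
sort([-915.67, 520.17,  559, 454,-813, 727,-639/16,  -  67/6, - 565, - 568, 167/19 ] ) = [ - 915.67,  -  813,-568, - 565  , -639/16, - 67/6, 167/19, 454, 520.17,559 , 727]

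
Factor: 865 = 5^1*173^1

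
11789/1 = 11789=11789.00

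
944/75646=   472/37823 = 0.01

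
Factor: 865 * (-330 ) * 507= - 144723150=- 2^1*3^2*5^2*11^1  *  13^2*173^1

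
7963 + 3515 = 11478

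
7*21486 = 150402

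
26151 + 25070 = 51221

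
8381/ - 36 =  - 8381/36 =- 232.81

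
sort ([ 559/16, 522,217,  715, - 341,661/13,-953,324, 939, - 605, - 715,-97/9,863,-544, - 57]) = [-953, - 715,-605,-544, - 341, - 57,-97/9,559/16,661/13,217 , 324, 522,715,863,939]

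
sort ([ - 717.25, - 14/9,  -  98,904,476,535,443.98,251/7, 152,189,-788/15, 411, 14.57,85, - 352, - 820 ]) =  [ - 820, - 717.25 , - 352,-98, - 788/15 , - 14/9, 14.57,251/7 , 85,152,189,411,  443.98,476,535,904] 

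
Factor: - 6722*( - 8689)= 58407458 = 2^1*3361^1*8689^1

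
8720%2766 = 422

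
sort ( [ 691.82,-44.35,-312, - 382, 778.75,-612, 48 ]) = [ - 612, - 382, - 312,-44.35, 48, 691.82,778.75]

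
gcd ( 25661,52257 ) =1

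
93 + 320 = 413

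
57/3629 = 3/191 = 0.02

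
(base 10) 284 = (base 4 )10130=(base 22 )ck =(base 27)ae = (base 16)11c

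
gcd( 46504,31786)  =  2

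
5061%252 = 21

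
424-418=6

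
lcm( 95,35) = 665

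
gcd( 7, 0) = 7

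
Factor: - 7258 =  - 2^1*19^1 * 191^1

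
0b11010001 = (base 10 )209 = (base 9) 252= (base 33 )6b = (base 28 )7D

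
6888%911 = 511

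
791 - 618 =173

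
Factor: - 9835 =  - 5^1*7^1 * 281^1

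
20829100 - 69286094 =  - 48456994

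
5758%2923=2835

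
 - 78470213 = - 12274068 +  - 66196145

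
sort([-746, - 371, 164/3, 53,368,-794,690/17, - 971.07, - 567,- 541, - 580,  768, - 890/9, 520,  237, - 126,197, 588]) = [ - 971.07,-794,  -  746, - 580, - 567,-541,-371, -126, - 890/9,  690/17, 53, 164/3, 197, 237,368,520,  588, 768]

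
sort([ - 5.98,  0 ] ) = [ -5.98, 0 ] 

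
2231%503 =219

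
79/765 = 79/765 = 0.10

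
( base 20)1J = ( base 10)39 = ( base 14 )2b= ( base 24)1f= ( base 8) 47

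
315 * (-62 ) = - 19530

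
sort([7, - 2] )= [ - 2,7] 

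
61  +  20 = 81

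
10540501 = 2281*4621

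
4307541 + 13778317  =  18085858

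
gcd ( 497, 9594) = 1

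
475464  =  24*19811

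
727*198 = 143946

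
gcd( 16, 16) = 16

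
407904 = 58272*7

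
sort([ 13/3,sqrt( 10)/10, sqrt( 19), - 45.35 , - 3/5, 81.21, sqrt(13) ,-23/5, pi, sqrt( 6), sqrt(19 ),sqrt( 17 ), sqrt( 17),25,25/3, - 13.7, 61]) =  [- 45.35, - 13.7,  -  23/5,- 3/5,sqrt( 10) /10, sqrt( 6), pi, sqrt (13), sqrt( 17), sqrt( 17), 13/3, sqrt( 19), sqrt( 19) , 25/3,25, 61,81.21 ] 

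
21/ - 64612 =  - 1 + 64591/64612 = - 0.00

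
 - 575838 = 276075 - 851913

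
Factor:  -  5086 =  - 2^1*2543^1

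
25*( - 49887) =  - 1247175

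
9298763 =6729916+2568847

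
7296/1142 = 3648/571 = 6.39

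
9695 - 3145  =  6550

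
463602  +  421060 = 884662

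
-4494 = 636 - 5130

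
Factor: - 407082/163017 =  - 2^1*3^(  -  1 )*13^1*17^1*59^( - 1)= -  442/177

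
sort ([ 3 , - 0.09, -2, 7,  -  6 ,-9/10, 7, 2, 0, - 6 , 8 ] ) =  [ - 6,- 6  , - 2, - 9/10, - 0.09,0,2, 3, 7, 7, 8]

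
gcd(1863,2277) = 207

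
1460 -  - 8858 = 10318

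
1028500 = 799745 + 228755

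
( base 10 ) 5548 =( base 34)4R6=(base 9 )7544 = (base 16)15ac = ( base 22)BA4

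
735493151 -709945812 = 25547339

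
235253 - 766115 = - 530862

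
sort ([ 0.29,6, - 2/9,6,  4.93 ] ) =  [ - 2/9, 0.29,4.93, 6, 6 ]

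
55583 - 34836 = 20747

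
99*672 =66528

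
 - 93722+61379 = - 32343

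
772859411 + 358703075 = 1131562486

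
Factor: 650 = 2^1*5^2*13^1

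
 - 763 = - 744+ - 19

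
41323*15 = 619845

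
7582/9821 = 7582/9821 = 0.77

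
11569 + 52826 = 64395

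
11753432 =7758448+3994984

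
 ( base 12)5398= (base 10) 9188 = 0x23e4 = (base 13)424a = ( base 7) 35534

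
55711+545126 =600837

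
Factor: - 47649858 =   -  2^1*3^1 * 37^1*214639^1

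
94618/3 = 31539 + 1/3= 31539.33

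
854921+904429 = 1759350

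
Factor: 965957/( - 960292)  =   - 2^( - 2)*17^1*56821^1*240073^ ( - 1 )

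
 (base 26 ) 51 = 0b10000011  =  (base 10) 131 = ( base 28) 4j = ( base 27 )4N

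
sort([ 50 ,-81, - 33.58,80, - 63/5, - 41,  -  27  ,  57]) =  [ - 81, - 41, - 33.58, - 27,  -  63/5,50,  57, 80]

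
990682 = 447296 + 543386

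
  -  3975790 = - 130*30583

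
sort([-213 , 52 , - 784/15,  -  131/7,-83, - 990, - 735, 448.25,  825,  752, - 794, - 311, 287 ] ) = [ - 990,  -  794, - 735 ,-311, - 213,  -  83, -784/15, - 131/7,  52, 287,448.25,752 , 825 ]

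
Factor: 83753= 61^1*1373^1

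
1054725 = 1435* 735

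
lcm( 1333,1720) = 53320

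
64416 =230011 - 165595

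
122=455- 333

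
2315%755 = 50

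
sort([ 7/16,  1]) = [7/16,1]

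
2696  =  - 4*( -674) 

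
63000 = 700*90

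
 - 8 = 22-30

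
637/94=637/94  =  6.78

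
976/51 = 19 + 7/51 = 19.14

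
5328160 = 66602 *80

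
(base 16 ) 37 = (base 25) 25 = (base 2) 110111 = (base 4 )313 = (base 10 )55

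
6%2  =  0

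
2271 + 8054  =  10325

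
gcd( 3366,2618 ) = 374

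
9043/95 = 95 + 18/95 = 95.19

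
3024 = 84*36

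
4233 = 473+3760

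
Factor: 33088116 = 2^2*3^1 * 83^1 * 139^1*239^1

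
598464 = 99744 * 6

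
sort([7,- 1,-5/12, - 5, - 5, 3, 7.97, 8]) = [ - 5, - 5, - 1,-5/12,3,  7,7.97, 8]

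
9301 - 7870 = 1431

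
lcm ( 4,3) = 12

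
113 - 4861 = - 4748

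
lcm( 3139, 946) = 69058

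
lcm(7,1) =7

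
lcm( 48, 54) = 432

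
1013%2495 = 1013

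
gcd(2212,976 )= 4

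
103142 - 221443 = -118301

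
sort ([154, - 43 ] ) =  [ -43,154]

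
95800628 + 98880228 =194680856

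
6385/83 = 6385/83 = 76.93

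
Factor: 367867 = 367867^1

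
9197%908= 117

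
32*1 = 32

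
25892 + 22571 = 48463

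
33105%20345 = 12760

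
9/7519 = 9/7519 = 0.00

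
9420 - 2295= 7125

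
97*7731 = 749907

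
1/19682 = 1/19682 = 0.00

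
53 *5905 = 312965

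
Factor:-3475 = -5^2*139^1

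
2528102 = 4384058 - 1855956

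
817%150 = 67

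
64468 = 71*908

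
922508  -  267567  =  654941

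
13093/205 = 63 +178/205 = 63.87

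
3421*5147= 17607887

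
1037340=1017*1020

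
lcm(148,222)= 444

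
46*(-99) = -4554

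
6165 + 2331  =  8496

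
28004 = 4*7001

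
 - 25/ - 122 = 25/122  =  0.20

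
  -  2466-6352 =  - 8818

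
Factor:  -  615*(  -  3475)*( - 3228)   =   - 2^2*3^2 * 5^3*41^1*139^1*269^1 = - 6898639500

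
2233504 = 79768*28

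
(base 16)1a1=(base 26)g1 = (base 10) 417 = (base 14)21B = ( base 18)153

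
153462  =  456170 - 302708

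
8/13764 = 2/3441= 0.00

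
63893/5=12778 + 3/5  =  12778.60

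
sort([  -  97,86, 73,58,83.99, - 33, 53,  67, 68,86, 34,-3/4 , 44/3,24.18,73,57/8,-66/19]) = [ - 97, - 33 , - 66/19,- 3/4,57/8,44/3, 24.18,34,53,58,  67,  68  ,  73 , 73,83.99,86,86 ] 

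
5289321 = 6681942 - 1392621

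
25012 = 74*338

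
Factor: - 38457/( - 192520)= 2^(- 3 )*3^2*5^(  -  1)*4273^1*4813^ ( - 1)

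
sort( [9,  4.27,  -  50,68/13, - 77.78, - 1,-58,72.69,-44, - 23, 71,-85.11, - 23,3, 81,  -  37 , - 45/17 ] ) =[-85.11, - 77.78, - 58,-50,- 44,-37,-23,-23 , - 45/17 ,- 1,  3, 4.27,68/13 , 9, 71,72.69, 81] 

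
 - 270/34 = - 8 + 1/17= -7.94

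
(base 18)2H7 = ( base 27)18G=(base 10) 961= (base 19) 2CB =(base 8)1701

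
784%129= 10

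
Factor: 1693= 1693^1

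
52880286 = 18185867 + 34694419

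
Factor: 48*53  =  2544 = 2^4*3^1  *53^1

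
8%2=0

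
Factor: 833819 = 7^1*23^1*5179^1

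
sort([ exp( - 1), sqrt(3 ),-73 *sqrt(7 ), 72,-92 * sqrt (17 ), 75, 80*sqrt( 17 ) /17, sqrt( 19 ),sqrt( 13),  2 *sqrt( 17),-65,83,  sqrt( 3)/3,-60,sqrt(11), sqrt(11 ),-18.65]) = [ - 92*sqrt( 17),-73*sqrt( 7),-65 ,-60, - 18.65,exp( - 1), sqrt( 3 )/3,  sqrt( 3),sqrt( 11 ),sqrt( 11), sqrt( 13 ), sqrt( 19 ),  2*sqrt ( 17),80*sqrt( 17 )/17, 72, 75, 83 ] 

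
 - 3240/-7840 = 81/196 = 0.41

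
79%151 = 79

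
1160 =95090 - 93930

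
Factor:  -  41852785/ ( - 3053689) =5^1 * 13^1*643889^1*3053689^( - 1 ) 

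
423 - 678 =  - 255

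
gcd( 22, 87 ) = 1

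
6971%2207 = 350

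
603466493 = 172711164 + 430755329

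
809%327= 155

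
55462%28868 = 26594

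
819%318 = 183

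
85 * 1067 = 90695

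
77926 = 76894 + 1032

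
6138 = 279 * 22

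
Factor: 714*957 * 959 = 655282782 = 2^1*3^2*7^2*11^1*17^1*29^1*137^1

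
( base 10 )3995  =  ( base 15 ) 12B5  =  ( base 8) 7633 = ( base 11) 3002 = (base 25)69k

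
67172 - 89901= - 22729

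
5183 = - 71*( - 73 )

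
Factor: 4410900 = 2^2 * 3^2 * 5^2 * 13^2*29^1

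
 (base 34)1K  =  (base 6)130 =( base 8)66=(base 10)54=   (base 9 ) 60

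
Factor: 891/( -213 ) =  - 297/71= - 3^3*11^1 * 71^(-1)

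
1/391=1/391 = 0.00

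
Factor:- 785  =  -5^1 * 157^1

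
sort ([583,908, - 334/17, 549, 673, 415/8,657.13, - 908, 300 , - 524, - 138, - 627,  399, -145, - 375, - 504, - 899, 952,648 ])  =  [ - 908, - 899, - 627, - 524, - 504, - 375 ,  -  145  , - 138, - 334/17,415/8,300, 399, 549, 583 , 648, 657.13, 673,908 , 952 ]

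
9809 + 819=10628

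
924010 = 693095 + 230915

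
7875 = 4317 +3558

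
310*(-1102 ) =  - 341620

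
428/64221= 428/64221 =0.01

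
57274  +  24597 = 81871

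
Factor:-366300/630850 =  - 18/31  =  -  2^1 * 3^2*31^( - 1) 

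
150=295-145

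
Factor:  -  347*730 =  -2^1*5^1*73^1*347^1 =- 253310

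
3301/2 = 3301/2 = 1650.50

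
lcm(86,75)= 6450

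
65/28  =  65/28 = 2.32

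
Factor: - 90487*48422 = -2^1*11^1*31^1*41^1*71^1*2207^1 = -  4381561514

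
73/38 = 73/38=1.92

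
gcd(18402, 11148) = 6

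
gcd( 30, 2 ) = 2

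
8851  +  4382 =13233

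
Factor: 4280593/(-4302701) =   -  13^(-1 )*29^(- 1)*101^(-1)*113^(-1)*4280593^1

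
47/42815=47/42815 = 0.00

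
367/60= 367/60 = 6.12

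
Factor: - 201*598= - 120198 = - 2^1*3^1*13^1*23^1 * 67^1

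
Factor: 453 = 3^1*151^1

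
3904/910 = 1952/455 = 4.29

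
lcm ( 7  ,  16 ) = 112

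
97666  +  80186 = 177852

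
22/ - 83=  - 22/83 = -0.27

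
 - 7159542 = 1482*( - 4831 )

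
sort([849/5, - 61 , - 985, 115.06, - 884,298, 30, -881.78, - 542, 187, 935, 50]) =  [ - 985, - 884,- 881.78,-542, - 61,  30,  50, 115.06,849/5,187, 298, 935]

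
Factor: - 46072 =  - 2^3*13^1 *443^1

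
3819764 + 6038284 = 9858048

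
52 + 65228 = 65280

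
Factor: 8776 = 2^3*1097^1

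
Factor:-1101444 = -2^2*3^1 * 263^1*349^1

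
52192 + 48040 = 100232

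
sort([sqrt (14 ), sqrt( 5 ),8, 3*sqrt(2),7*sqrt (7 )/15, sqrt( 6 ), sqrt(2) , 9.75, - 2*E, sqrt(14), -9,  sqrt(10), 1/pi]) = [ - 9,-2*E, 1/pi, 7*sqrt(7) /15,sqrt( 2 ),sqrt( 5),sqrt(6), sqrt( 10), sqrt( 14), sqrt( 14),3*sqrt (2 ), 8,9.75 ]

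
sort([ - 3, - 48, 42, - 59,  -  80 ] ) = [-80, - 59, - 48, - 3, 42 ]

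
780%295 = 190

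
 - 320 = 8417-8737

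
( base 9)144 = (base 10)121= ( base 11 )100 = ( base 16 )79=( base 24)51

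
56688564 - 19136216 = 37552348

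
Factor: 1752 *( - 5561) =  - 9742872 = - 2^3*3^1*67^1*73^1*83^1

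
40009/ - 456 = -40009/456= - 87.74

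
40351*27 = 1089477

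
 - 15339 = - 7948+-7391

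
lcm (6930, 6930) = 6930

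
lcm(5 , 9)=45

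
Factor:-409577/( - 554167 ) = 7^1*58511^1*554167^(  -  1 )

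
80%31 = 18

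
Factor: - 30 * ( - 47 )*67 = 94470= 2^1* 3^1*5^1 * 47^1*67^1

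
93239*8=745912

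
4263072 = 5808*734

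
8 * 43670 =349360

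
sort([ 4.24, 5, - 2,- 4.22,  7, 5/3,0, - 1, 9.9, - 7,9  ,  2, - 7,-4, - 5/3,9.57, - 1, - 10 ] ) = [-10, - 7, - 7, - 4.22, - 4, - 2,-5/3, - 1, - 1 , 0,5/3,  2, 4.24 , 5, 7, 9,9.57,9.9 ]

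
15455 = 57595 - 42140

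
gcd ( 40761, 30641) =1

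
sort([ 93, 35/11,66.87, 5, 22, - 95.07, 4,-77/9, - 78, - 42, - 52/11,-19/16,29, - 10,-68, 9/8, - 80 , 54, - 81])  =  [ - 95.07, - 81, - 80,  -  78, - 68,-42, -10, - 77/9,-52/11,  -  19/16,9/8, 35/11 , 4,5,22  ,  29, 54,  66.87,93]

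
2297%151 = 32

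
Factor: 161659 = 161659^1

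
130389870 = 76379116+54010754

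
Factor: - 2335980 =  - 2^2*3^1 * 5^1*38933^1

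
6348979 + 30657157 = 37006136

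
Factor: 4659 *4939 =23010801 = 3^1*11^1*449^1*1553^1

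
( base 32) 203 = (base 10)2051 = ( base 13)c1a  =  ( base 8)4003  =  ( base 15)91B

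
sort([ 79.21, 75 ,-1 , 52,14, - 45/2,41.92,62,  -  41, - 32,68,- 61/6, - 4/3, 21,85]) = [ - 41, - 32, - 45/2,  -  61/6, - 4/3,- 1,14,21,41.92, 52, 62, 68, 75,79.21 , 85]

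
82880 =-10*( - 8288)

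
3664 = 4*916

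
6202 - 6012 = 190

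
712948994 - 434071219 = 278877775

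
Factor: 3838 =2^1*19^1*101^1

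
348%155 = 38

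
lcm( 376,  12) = 1128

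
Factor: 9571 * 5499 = 3^2 * 13^1 * 17^1*47^1*563^1 = 52630929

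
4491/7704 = 499/856 = 0.58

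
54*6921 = 373734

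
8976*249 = 2235024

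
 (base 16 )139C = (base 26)7B2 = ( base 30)5HA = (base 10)5020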